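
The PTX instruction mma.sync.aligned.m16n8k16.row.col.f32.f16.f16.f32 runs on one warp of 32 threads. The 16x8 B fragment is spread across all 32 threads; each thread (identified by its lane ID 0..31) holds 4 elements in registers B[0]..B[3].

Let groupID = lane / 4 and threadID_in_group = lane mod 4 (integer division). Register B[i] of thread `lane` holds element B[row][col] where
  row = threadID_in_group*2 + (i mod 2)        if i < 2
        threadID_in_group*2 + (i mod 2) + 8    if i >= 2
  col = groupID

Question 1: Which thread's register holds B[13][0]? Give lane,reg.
2,3

c=0→G=0  r=13→rhi=1,T=2,p=1
L=0*4+2=2  i=1*2+1=3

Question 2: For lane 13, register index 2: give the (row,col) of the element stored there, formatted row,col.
10,3

lane 13: gr=3 (13/4), th=1 (13%4)
i=2: r=1*2+0+8=10, c=gr=3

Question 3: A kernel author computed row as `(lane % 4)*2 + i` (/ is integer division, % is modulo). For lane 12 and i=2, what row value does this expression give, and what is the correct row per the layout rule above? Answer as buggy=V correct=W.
`(lane % 4)*2 + i`[12,2]→2
12: G=3,T=0
[2] (0*2+0+8,3) = (8,3)
row: 2 vs 8

buggy=2 correct=8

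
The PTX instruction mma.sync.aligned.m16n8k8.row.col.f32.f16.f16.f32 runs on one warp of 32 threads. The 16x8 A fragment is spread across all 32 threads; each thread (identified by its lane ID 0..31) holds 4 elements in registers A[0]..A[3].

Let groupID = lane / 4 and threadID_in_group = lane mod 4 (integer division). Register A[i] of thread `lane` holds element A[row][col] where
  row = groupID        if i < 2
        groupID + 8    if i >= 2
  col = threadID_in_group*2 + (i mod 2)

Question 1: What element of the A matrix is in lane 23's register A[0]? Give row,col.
lane 23: grp=5 (23/4), tig=3 (23%4)
i=0: r=5+0=5, c=3*2+0=6

5,6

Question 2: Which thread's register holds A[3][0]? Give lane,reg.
12,0

r:3=>grp=3,rB=0  c:0=>tig=0,lo=0
L=3*4+0=12  i=0*2+0=0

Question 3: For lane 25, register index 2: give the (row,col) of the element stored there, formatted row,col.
14,2

L=25⇒gr=25>>2=6, th=25&3=1
[2]⇒row 6+8=14  col 1·2+0=2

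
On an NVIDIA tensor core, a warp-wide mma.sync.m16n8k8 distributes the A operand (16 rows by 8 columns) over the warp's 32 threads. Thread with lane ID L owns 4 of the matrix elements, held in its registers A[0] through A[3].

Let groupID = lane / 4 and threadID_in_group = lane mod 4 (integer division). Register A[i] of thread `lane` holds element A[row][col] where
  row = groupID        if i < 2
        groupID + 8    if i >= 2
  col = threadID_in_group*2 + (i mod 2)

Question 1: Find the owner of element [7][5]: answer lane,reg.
30,1

r:7=>grp=7,rB=0  c:5=>tig=2,lo=1
L=7*4+2=30  i=0*2+1=1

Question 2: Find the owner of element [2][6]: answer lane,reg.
11,0

r:2=>grp=2,rB=0  c:6=>tig=3,lo=0
L=2*4+3=11  i=0*2+0=0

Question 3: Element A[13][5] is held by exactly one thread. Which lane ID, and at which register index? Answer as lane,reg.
22,3

r=13→G=5,rhi=1  c=5→T=2,p=1
L=5*4+2=22  i=1*2+1=3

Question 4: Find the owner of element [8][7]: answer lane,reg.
r:8=>grp=0,rB=1  c:7=>tig=3,lo=1
L=0*4+3=3  i=1*2+1=3

3,3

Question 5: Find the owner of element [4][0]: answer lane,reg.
r=4⇒gr=4,Rb=0  c=0⇒th=0,odd=0
L=4*4+0=16  i=0*2+0=0

16,0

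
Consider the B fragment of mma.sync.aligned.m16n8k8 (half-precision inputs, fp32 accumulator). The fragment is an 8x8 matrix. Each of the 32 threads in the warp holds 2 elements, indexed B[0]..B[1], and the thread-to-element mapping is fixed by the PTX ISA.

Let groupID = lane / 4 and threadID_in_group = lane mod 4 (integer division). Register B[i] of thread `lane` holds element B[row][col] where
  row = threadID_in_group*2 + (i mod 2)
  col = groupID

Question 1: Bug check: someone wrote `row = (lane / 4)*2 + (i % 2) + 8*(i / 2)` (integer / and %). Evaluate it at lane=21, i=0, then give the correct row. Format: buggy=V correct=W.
`(lane / 4)*2 + (i % 2) + 8*(i / 2)`[21,0]->10
L=21->g=21>>2=5, t=21&3=1
[0]->row 1·2+0=2  col g=5
row: 10 vs 2

buggy=10 correct=2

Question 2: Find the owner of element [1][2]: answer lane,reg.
8,1

c=2→G=2  r=1→T=0,p=1
L=2*4+0=8  i=1=1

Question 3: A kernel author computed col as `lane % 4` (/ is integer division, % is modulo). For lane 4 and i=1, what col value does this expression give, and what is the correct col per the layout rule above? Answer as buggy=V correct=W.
buggy=0 correct=1

`lane % 4`[4,1]->0
lane 4->4/4=1, 4 mod 4=0
i=1  r:2·0+1->1  c:1
col: 0 vs 1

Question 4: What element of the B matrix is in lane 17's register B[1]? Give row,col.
lane 17: G=4 (17/4), T=1 (17%4)
i=1: r=1*2+1=3, c=G=4

3,4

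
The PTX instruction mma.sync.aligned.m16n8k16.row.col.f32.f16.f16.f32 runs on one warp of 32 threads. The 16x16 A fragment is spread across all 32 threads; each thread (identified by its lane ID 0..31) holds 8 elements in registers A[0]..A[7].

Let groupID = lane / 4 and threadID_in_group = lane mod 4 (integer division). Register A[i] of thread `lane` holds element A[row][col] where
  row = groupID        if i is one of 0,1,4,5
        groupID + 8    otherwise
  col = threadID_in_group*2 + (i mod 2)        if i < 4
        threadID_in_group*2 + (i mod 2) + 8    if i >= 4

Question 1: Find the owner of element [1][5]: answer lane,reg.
6,1

r=1⇒gr=1,Rb=0  c=5⇒Cb=0,th=2,odd=1
L=1*4+2=6  i=0*4+0*2+1=1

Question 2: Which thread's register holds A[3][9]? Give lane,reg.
r:3=>grp=3,rB=0  c:9=>cB=1,tig=0,lo=1
L=3*4+0=12  i=1*4+0*2+1=5

12,5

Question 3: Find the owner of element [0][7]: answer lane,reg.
r=0->g=0,rb=0  c=7->cb=0,t=3,b0=1
L=0*4+3=3  i=0*4+0*2+1=1

3,1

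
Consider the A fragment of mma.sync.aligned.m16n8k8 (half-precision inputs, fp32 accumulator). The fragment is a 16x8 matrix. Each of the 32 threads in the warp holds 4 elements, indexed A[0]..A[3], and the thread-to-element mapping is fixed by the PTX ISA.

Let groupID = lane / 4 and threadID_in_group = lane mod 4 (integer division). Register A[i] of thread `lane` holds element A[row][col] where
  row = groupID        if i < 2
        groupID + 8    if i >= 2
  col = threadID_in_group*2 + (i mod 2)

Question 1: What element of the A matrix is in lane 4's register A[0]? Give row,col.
1,0

lane 4: gid=1 (4/4), tid=0 (4%4)
i=0: r=1+0=1, c=0*2+0=0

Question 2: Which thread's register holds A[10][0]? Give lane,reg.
r: 10->gid=2,r8=1  c: 0->tid=0,i&1=0
L=2*4+0=8  i=1*2+0=2

8,2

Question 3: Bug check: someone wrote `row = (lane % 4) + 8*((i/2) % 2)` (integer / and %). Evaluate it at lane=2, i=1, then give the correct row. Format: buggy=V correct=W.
`(lane % 4) + 8*((i/2) % 2)`[2,1]->2
lane 2: gid=0 (2/4), tid=2 (2%4)
i=1: r=0+0=0, c=2*2+1=5
row: 2 vs 0

buggy=2 correct=0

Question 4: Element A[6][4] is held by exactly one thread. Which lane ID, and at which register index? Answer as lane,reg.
26,0

r: 6->gid=6,r8=0  c: 4->tid=2,i&1=0
L=6*4+2=26  i=0*2+0=0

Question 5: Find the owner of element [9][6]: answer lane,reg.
7,2

r:9=>grp=1,rB=1  c:6=>tig=3,lo=0
L=1*4+3=7  i=1*2+0=2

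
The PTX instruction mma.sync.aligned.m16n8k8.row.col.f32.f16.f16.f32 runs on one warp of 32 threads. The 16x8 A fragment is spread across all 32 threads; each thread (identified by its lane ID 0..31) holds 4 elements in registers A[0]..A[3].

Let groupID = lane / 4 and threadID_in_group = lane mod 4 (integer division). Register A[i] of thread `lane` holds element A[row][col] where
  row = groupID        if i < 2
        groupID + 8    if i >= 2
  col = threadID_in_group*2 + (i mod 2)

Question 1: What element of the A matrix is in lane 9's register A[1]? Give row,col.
2,3

lane 9: gr=2 (9/4), th=1 (9%4)
i=1: r=2+0=2, c=1*2+1=3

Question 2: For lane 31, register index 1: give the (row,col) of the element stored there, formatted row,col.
7,7

L=31→G=31>>2=7, T=31&3=3
[1]→row 7+0=7  col 3·2+1=7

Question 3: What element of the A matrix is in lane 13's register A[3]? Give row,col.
13: gr=3,th=1
[3] (3+8,1*2+1) = (11,3)

11,3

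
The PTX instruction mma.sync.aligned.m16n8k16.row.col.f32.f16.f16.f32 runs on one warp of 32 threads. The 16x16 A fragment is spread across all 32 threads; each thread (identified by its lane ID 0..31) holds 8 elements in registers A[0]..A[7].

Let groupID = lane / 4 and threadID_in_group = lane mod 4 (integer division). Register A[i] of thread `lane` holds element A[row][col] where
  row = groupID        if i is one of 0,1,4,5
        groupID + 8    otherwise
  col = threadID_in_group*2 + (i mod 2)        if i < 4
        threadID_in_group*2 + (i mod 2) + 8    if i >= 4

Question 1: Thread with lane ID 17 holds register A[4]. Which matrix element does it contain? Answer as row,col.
4,10

lane 17: gid=4 (17/4), tid=1 (17%4)
i=4: r=4+0=4, c=1*2+0+8=10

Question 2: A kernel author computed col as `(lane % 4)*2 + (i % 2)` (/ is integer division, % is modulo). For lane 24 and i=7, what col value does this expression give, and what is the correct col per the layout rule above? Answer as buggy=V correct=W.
buggy=1 correct=9

`(lane % 4)*2 + (i % 2)`[24,7]->1
L=24->g=24>>2=6, t=24&3=0
[7]->row 6+8=14  col 0·2+1+8=9
col: 1 vs 9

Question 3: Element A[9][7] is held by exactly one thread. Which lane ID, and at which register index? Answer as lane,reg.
7,3

r:9=>grp=1,rB=1  c:7=>cB=0,tig=3,lo=1
L=1*4+3=7  i=0*4+1*2+1=3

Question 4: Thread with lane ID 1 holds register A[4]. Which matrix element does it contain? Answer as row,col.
lane 1=>1/4=0, 1 mod 4=1
i=4  r:0+0=>0  c:2·1+0+8=>10

0,10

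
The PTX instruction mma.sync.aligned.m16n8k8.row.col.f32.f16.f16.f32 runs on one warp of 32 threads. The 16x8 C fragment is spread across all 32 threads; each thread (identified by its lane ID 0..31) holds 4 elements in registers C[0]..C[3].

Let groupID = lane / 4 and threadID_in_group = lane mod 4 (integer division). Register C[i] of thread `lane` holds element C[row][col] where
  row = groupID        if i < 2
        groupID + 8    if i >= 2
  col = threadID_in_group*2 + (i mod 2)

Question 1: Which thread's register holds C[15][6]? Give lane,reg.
31,2

r=15→G=7,rhi=1  c=6→T=3,p=0
L=7*4+3=31  i=1*2+0=2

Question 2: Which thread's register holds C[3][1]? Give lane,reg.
12,1

r=3->g=3,rb=0  c=1->t=0,b0=1
L=3*4+0=12  i=0*2+1=1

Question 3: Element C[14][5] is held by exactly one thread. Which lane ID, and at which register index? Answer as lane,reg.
r: 14->gid=6,r8=1  c: 5->tid=2,i&1=1
L=6*4+2=26  i=1*2+1=3

26,3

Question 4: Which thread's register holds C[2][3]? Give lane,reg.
r=2->g=2,rb=0  c=3->t=1,b0=1
L=2*4+1=9  i=0*2+1=1

9,1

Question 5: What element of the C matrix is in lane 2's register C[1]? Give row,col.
0,5

L=2=>grp=2>>2=0, tig=2&3=2
[1]=>row 0+0=0  col 2·2+1=5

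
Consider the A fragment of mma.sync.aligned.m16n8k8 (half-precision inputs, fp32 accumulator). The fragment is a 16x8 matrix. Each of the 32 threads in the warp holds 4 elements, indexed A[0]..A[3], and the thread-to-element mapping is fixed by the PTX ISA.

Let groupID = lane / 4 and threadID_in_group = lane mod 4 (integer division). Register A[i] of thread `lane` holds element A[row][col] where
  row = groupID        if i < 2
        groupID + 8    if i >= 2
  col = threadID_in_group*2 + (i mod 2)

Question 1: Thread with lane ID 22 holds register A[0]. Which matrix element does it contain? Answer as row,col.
lane 22: g=5 (22/4), t=2 (22%4)
i=0: r=5+0=5, c=2*2+0=4

5,4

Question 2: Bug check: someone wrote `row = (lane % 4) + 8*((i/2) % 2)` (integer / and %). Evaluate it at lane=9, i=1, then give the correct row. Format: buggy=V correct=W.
buggy=1 correct=2

`(lane % 4) + 8*((i/2) % 2)`[9,1]->1
L=9->g=9>>2=2, t=9&3=1
[1]->row 2+0=2  col 1·2+1=3
row: 1 vs 2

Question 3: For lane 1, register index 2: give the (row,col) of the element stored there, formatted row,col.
lane 1: G=0 (1/4), T=1 (1%4)
i=2: r=0+8=8, c=1*2+0=2

8,2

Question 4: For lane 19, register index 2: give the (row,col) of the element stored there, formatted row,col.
lane 19=>19/4=4, 19 mod 4=3
i=2  r:4+8=>12  c:2·3+0=>6

12,6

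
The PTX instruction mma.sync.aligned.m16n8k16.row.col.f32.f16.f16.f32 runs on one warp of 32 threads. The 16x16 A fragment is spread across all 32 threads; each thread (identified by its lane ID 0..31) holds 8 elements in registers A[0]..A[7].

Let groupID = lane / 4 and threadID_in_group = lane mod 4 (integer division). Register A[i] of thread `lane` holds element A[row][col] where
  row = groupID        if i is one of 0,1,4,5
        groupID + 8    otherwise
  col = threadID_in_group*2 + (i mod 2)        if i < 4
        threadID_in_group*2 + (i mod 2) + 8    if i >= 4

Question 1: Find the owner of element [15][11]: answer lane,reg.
r=15->g=7,rb=1  c=11->cb=1,t=1,b0=1
L=7*4+1=29  i=1*4+1*2+1=7

29,7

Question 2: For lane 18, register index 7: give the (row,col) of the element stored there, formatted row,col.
12,13

L=18=>grp=18>>2=4, tig=18&3=2
[7]=>row 4+8=12  col 2·2+1+8=13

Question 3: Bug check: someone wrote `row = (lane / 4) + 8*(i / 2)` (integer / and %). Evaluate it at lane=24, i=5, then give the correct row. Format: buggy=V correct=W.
buggy=22 correct=6

`(lane / 4) + 8*(i / 2)`[24,5]⇒22
L=24⇒gr=24>>2=6, th=24&3=0
[5]⇒row 6+0=6  col 0·2+1+8=9
row: 22 vs 6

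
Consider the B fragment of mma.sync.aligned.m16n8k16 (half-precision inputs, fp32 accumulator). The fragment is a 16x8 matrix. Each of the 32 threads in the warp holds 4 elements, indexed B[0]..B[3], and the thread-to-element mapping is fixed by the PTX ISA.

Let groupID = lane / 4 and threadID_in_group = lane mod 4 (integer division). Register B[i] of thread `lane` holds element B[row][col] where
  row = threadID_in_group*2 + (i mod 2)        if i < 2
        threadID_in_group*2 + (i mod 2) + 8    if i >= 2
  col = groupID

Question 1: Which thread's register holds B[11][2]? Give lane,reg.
c:2=>grp=2  r:11=>rB=1,tig=1,lo=1
L=2*4+1=9  i=1*2+1=3

9,3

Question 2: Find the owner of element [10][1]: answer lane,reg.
c: 1->gid=1  r: 10->r8=1,tid=1,i&1=0
L=1*4+1=5  i=1*2+0=2

5,2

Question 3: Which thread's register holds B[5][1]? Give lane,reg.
6,1

c:1=>grp=1  r:5=>rB=0,tig=2,lo=1
L=1*4+2=6  i=0*2+1=1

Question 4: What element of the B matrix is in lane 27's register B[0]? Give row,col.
27: gr=6,th=3
[0] (3*2+0+0,6) = (6,6)

6,6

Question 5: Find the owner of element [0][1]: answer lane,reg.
4,0

c=1->g=1  r=0->rb=0,t=0,b0=0
L=1*4+0=4  i=0*2+0=0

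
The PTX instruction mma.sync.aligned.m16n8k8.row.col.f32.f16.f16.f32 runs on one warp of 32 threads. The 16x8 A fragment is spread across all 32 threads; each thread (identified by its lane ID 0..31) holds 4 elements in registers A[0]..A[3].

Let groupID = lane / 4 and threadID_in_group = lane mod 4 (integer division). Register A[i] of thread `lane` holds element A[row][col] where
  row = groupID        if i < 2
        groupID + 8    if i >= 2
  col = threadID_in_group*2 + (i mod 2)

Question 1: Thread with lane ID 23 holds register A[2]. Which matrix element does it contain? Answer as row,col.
13,6

23: gr=5,th=3
[2] (5+8,3*2+0) = (13,6)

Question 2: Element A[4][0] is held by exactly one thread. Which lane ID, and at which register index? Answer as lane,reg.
16,0

r: 4->gid=4,r8=0  c: 0->tid=0,i&1=0
L=4*4+0=16  i=0*2+0=0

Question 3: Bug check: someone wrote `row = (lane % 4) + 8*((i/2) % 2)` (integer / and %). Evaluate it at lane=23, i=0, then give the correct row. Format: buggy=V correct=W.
`(lane % 4) + 8*((i/2) % 2)`[23,0]→3
lane 23→23/4=5, 23 mod 4=3
i=0  r:5+0→5  c:2·3+0→6
row: 3 vs 5

buggy=3 correct=5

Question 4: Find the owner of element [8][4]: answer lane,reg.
2,2

r:8=>grp=0,rB=1  c:4=>tig=2,lo=0
L=0*4+2=2  i=1*2+0=2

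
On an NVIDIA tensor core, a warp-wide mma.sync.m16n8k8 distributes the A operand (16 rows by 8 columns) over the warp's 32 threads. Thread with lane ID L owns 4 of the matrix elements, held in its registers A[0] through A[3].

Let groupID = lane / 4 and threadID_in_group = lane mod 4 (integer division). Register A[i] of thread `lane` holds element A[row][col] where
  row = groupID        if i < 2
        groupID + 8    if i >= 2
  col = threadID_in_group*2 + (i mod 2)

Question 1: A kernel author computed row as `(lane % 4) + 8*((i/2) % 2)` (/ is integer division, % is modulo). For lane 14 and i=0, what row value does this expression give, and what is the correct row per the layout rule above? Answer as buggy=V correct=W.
buggy=2 correct=3

`(lane % 4) + 8*((i/2) % 2)`[14,0]→2
lane 14→14/4=3, 14 mod 4=2
i=0  r:3+0→3  c:2·2+0→4
row: 2 vs 3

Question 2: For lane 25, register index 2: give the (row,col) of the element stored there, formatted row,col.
14,2

25: g=6,t=1
[2] (6+8,1*2+0) = (14,2)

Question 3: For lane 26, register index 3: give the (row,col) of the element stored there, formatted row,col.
14,5

lane 26: G=6 (26/4), T=2 (26%4)
i=3: r=6+8=14, c=2*2+1=5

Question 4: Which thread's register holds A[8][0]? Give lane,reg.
r=8→G=0,rhi=1  c=0→T=0,p=0
L=0*4+0=0  i=1*2+0=2

0,2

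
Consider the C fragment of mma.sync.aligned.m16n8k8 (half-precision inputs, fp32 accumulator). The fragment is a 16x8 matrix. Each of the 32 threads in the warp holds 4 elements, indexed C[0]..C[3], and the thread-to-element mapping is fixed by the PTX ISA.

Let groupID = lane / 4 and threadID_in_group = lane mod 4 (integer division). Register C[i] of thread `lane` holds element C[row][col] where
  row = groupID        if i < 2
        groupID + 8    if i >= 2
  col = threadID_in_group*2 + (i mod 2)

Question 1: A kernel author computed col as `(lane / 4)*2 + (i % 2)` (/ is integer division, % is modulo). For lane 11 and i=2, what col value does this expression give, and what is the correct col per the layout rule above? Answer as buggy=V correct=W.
`(lane / 4)*2 + (i % 2)`[11,2]⇒4
lane 11: gr=2 (11/4), th=3 (11%4)
i=2: r=2+8=10, c=3*2+0=6
col: 4 vs 6

buggy=4 correct=6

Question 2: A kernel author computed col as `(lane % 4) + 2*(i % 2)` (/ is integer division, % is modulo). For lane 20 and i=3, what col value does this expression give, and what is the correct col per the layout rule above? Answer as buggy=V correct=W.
buggy=2 correct=1

`(lane % 4) + 2*(i % 2)`[20,3]=>2
lane 20: grp=5 (20/4), tig=0 (20%4)
i=3: r=5+8=13, c=0*2+1=1
col: 2 vs 1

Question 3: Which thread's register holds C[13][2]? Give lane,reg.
21,2

r=13⇒gr=5,Rb=1  c=2⇒th=1,odd=0
L=5*4+1=21  i=1*2+0=2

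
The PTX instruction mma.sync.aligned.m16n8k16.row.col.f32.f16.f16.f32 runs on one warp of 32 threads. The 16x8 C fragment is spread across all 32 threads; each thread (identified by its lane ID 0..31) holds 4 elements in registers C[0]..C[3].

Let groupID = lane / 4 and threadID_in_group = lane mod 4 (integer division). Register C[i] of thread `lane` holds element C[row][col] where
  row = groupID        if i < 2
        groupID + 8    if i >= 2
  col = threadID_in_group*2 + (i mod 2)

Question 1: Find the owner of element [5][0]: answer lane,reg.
r: 5->gid=5,r8=0  c: 0->tid=0,i&1=0
L=5*4+0=20  i=0*2+0=0

20,0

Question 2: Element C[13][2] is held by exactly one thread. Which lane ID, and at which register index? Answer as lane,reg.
21,2

r=13→G=5,rhi=1  c=2→T=1,p=0
L=5*4+1=21  i=1*2+0=2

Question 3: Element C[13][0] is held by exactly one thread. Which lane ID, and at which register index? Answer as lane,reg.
r:13=>grp=5,rB=1  c:0=>tig=0,lo=0
L=5*4+0=20  i=1*2+0=2

20,2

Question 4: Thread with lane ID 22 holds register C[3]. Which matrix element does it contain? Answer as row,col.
13,5

22: G=5,T=2
[3] (5+8,2*2+1) = (13,5)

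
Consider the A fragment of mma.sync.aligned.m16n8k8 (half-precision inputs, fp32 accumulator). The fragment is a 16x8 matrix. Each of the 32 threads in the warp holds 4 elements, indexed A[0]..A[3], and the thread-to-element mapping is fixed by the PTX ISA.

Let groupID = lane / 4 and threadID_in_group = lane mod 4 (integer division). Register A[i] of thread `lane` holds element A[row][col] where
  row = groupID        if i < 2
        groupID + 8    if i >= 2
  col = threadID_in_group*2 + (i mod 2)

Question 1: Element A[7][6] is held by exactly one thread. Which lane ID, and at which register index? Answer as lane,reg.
r: 7->gid=7,r8=0  c: 6->tid=3,i&1=0
L=7*4+3=31  i=0*2+0=0

31,0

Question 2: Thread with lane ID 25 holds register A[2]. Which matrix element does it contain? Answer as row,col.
14,2

L=25→G=25>>2=6, T=25&3=1
[2]→row 6+8=14  col 1·2+0=2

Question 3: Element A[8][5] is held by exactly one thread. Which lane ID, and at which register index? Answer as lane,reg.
r=8->g=0,rb=1  c=5->t=2,b0=1
L=0*4+2=2  i=1*2+1=3

2,3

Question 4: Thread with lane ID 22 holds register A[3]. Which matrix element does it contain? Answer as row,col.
13,5

lane 22: G=5 (22/4), T=2 (22%4)
i=3: r=5+8=13, c=2*2+1=5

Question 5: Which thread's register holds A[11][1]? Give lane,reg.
r=11->g=3,rb=1  c=1->t=0,b0=1
L=3*4+0=12  i=1*2+1=3

12,3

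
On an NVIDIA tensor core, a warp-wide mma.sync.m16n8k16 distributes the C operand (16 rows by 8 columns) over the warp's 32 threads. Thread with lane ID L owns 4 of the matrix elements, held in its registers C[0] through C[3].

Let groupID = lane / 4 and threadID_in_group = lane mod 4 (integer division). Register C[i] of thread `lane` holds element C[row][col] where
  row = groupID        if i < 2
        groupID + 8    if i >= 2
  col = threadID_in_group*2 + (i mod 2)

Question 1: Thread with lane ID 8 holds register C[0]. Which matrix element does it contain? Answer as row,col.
2,0

L=8->g=8>>2=2, t=8&3=0
[0]->row 2+0=2  col 0·2+0=0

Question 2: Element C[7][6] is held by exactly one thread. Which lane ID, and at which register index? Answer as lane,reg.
r=7->g=7,rb=0  c=6->t=3,b0=0
L=7*4+3=31  i=0*2+0=0

31,0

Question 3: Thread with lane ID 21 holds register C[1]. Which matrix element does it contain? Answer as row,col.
5,3

L=21⇒gr=21>>2=5, th=21&3=1
[1]⇒row 5+0=5  col 1·2+1=3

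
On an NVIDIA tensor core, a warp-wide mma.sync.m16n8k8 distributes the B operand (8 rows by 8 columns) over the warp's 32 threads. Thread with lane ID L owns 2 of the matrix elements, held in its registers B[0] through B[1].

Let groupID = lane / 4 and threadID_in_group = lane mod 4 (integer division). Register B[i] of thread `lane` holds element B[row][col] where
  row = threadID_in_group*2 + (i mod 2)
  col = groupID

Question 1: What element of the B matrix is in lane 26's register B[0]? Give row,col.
26: gid=6,tid=2
[0] (2*2+0,6) = (4,6)

4,6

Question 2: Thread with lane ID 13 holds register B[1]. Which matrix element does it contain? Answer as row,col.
3,3

13: g=3,t=1
[1] (1*2+1,3) = (3,3)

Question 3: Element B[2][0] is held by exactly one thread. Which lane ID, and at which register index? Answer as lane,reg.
1,0

c=0⇒gr=0  r=2⇒th=1,odd=0
L=0*4+1=1  i=0=0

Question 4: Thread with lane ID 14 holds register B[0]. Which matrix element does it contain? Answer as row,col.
lane 14->14/4=3, 14 mod 4=2
i=0  r:2·2+0->4  c:3

4,3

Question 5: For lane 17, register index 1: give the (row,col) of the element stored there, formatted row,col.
3,4

L=17->gid=17>>2=4, tid=17&3=1
[1]->row 1·2+1=3  col gid=4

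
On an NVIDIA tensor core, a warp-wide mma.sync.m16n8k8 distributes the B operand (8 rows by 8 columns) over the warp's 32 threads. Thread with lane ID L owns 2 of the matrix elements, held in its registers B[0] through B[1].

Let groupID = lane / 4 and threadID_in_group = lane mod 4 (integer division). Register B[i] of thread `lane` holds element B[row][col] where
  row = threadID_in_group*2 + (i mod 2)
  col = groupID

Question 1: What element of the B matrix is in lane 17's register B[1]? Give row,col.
3,4

L=17⇒gr=17>>2=4, th=17&3=1
[1]⇒row 1·2+1=3  col gr=4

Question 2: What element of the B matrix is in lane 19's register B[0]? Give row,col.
6,4

L=19=>grp=19>>2=4, tig=19&3=3
[0]=>row 3·2+0=6  col grp=4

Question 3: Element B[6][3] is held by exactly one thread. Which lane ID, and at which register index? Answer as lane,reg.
c=3→G=3  r=6→T=3,p=0
L=3*4+3=15  i=0=0

15,0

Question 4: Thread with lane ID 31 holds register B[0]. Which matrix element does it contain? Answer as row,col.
31: g=7,t=3
[0] (3*2+0,7) = (6,7)

6,7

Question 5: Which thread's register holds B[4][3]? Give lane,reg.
14,0

c=3→G=3  r=4→T=2,p=0
L=3*4+2=14  i=0=0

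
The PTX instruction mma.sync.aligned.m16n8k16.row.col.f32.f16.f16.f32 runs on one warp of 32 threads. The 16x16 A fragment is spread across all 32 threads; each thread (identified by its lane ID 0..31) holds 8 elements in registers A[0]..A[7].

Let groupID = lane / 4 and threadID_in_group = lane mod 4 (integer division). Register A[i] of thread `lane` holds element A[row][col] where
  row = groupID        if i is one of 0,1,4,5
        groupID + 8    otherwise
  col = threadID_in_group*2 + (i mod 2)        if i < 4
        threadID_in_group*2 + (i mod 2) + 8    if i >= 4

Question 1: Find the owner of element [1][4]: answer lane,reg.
6,0

r=1→G=1,rhi=0  c=4→chi=0,T=2,p=0
L=1*4+2=6  i=0*4+0*2+0=0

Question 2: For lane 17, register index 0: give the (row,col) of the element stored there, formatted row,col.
4,2

17: g=4,t=1
[0] (4+0,1*2+0+0) = (4,2)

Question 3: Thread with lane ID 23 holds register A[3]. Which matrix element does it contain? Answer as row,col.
13,7

L=23⇒gr=23>>2=5, th=23&3=3
[3]⇒row 5+8=13  col 3·2+1+0=7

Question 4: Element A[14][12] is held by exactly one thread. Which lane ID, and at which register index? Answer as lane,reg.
26,6

r=14->g=6,rb=1  c=12->cb=1,t=2,b0=0
L=6*4+2=26  i=1*4+1*2+0=6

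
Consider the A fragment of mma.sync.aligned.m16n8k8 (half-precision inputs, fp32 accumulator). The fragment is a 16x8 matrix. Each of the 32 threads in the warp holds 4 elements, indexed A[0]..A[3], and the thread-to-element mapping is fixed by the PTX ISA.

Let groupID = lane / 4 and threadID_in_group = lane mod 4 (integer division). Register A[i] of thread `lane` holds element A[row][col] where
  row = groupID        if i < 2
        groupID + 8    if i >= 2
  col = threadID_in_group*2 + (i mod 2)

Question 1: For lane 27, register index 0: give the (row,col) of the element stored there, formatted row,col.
27: gr=6,th=3
[0] (6+0,3*2+0) = (6,6)

6,6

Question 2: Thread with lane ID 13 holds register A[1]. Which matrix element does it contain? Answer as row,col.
lane 13⇒13/4=3, 13 mod 4=1
i=1  r:3+0⇒3  c:2·1+1⇒3

3,3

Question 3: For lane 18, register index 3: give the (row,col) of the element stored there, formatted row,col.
12,5

L=18⇒gr=18>>2=4, th=18&3=2
[3]⇒row 4+8=12  col 2·2+1=5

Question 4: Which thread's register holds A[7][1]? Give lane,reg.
r=7⇒gr=7,Rb=0  c=1⇒th=0,odd=1
L=7*4+0=28  i=0*2+1=1

28,1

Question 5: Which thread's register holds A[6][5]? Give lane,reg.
r=6->g=6,rb=0  c=5->t=2,b0=1
L=6*4+2=26  i=0*2+1=1

26,1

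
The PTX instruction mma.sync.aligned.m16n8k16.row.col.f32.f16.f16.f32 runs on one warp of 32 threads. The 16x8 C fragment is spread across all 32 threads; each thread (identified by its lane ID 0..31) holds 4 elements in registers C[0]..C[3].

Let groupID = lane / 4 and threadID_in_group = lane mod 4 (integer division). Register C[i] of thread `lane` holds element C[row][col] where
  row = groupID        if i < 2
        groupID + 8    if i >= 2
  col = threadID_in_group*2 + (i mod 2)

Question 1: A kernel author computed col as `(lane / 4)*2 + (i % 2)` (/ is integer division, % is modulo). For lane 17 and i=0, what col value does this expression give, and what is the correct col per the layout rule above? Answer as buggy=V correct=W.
`(lane / 4)*2 + (i % 2)`[17,0]→8
17: G=4,T=1
[0] (4+0,1*2+0) = (4,2)
col: 8 vs 2

buggy=8 correct=2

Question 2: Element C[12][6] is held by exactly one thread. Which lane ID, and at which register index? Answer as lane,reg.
19,2

r: 12->gid=4,r8=1  c: 6->tid=3,i&1=0
L=4*4+3=19  i=1*2+0=2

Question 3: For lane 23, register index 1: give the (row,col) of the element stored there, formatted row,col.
5,7

lane 23->23/4=5, 23 mod 4=3
i=1  r:5+0->5  c:2·3+1->7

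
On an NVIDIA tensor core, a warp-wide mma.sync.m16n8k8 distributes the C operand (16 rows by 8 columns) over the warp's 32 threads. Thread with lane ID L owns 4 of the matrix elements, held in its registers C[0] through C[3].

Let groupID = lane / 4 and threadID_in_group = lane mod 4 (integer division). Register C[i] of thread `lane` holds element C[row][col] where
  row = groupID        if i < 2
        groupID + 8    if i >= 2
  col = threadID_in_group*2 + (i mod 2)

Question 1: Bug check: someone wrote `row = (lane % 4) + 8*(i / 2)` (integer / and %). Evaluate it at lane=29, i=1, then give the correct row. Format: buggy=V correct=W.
buggy=1 correct=7

`(lane % 4) + 8*(i / 2)`[29,1]->1
L=29->g=29>>2=7, t=29&3=1
[1]->row 7+0=7  col 1·2+1=3
row: 1 vs 7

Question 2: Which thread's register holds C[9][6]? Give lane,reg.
r=9⇒gr=1,Rb=1  c=6⇒th=3,odd=0
L=1*4+3=7  i=1*2+0=2

7,2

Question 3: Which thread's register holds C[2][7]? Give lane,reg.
r=2⇒gr=2,Rb=0  c=7⇒th=3,odd=1
L=2*4+3=11  i=0*2+1=1

11,1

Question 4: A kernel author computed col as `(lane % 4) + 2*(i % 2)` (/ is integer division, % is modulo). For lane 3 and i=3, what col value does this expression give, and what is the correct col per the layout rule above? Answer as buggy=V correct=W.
`(lane % 4) + 2*(i % 2)`[3,3]->5
lane 3->3/4=0, 3 mod 4=3
i=3  r:0+8->8  c:2·3+1->7
col: 5 vs 7

buggy=5 correct=7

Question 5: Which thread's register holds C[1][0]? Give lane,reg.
r=1->g=1,rb=0  c=0->t=0,b0=0
L=1*4+0=4  i=0*2+0=0

4,0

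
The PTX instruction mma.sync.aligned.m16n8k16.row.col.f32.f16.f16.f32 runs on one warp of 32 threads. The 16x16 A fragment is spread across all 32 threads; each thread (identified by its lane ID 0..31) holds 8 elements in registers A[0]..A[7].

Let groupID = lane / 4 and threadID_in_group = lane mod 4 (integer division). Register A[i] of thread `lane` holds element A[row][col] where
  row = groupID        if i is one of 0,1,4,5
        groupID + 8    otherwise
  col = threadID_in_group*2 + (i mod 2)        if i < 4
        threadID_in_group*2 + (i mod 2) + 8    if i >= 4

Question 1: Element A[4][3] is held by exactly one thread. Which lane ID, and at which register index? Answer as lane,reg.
17,1

r=4->g=4,rb=0  c=3->cb=0,t=1,b0=1
L=4*4+1=17  i=0*4+0*2+1=1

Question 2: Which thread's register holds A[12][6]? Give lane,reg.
r=12->g=4,rb=1  c=6->cb=0,t=3,b0=0
L=4*4+3=19  i=0*4+1*2+0=2

19,2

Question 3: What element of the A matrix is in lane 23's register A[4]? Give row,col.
lane 23⇒23/4=5, 23 mod 4=3
i=4  r:5+0⇒5  c:2·3+0+8⇒14

5,14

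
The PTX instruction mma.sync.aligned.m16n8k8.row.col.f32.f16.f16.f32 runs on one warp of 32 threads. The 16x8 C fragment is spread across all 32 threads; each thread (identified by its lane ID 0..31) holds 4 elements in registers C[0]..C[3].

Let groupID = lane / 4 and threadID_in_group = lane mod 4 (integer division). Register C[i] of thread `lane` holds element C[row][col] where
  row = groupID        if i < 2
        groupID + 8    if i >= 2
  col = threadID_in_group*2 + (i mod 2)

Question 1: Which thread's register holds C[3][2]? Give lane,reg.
r:3=>grp=3,rB=0  c:2=>tig=1,lo=0
L=3*4+1=13  i=0*2+0=0

13,0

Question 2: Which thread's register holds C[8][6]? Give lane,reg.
3,2

r=8→G=0,rhi=1  c=6→T=3,p=0
L=0*4+3=3  i=1*2+0=2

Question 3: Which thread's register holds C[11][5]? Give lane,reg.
14,3

r=11->g=3,rb=1  c=5->t=2,b0=1
L=3*4+2=14  i=1*2+1=3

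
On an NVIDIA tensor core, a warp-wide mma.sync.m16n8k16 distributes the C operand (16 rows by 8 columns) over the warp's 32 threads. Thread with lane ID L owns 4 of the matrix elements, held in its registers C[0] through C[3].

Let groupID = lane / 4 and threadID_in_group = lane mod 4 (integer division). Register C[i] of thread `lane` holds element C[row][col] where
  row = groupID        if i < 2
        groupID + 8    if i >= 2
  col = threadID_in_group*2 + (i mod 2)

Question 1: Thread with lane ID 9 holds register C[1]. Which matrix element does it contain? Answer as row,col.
2,3

L=9->gid=9>>2=2, tid=9&3=1
[1]->row 2+0=2  col 1·2+1=3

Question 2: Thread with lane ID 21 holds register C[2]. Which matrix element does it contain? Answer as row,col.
13,2

lane 21: grp=5 (21/4), tig=1 (21%4)
i=2: r=5+8=13, c=1*2+0=2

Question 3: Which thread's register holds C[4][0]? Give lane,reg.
r: 4->gid=4,r8=0  c: 0->tid=0,i&1=0
L=4*4+0=16  i=0*2+0=0

16,0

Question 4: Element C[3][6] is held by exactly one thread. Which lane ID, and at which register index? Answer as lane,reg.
r: 3->gid=3,r8=0  c: 6->tid=3,i&1=0
L=3*4+3=15  i=0*2+0=0

15,0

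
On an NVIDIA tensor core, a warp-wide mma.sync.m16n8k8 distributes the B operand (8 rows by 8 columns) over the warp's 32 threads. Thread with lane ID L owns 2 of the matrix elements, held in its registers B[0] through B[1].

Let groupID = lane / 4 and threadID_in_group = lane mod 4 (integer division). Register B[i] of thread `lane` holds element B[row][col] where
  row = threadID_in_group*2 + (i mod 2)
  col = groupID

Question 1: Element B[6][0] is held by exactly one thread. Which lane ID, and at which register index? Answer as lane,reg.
3,0

c=0->g=0  r=6->t=3,b0=0
L=0*4+3=3  i=0=0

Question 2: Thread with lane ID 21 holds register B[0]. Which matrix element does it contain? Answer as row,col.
L=21=>grp=21>>2=5, tig=21&3=1
[0]=>row 1·2+0=2  col grp=5

2,5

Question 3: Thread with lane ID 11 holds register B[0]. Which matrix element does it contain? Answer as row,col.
L=11⇒gr=11>>2=2, th=11&3=3
[0]⇒row 3·2+0=6  col gr=2

6,2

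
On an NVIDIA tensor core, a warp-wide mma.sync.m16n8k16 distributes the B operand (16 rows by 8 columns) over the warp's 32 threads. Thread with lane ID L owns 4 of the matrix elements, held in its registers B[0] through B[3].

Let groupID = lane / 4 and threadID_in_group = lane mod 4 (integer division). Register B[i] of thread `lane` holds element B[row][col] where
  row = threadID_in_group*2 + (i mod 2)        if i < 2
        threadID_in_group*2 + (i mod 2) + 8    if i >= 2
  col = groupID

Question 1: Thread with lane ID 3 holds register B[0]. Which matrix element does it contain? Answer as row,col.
6,0

3: G=0,T=3
[0] (3*2+0+0,0) = (6,0)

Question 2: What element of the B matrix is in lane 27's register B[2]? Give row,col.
14,6

27: grp=6,tig=3
[2] (3*2+0+8,6) = (14,6)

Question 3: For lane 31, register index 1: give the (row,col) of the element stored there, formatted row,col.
7,7

L=31->gid=31>>2=7, tid=31&3=3
[1]->row 3·2+1+0=7  col gid=7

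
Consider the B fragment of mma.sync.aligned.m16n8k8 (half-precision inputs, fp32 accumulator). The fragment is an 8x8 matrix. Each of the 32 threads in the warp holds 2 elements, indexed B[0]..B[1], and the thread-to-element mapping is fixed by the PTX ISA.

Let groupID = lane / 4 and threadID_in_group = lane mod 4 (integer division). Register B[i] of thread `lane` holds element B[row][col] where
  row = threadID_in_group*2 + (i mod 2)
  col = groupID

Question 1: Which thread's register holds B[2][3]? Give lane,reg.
c=3⇒gr=3  r=2⇒th=1,odd=0
L=3*4+1=13  i=0=0

13,0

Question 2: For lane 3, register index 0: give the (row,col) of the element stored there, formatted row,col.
6,0

lane 3: grp=0 (3/4), tig=3 (3%4)
i=0: r=3*2+0=6, c=grp=0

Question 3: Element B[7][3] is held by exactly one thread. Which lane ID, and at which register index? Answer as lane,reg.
c=3⇒gr=3  r=7⇒th=3,odd=1
L=3*4+3=15  i=1=1

15,1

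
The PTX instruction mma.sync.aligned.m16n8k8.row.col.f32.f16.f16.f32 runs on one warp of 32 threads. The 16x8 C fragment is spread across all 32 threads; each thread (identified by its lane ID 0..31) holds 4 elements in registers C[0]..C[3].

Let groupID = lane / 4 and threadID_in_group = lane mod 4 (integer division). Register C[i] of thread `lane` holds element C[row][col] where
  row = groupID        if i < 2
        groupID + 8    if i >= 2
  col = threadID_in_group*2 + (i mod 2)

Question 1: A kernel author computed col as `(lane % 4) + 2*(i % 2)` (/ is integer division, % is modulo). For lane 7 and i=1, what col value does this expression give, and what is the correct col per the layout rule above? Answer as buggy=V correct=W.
`(lane % 4) + 2*(i % 2)`[7,1]->5
lane 7: g=1 (7/4), t=3 (7%4)
i=1: r=1+0=1, c=3*2+1=7
col: 5 vs 7

buggy=5 correct=7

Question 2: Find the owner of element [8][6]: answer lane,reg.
r=8⇒gr=0,Rb=1  c=6⇒th=3,odd=0
L=0*4+3=3  i=1*2+0=2

3,2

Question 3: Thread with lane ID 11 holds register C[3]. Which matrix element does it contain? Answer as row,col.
11: gid=2,tid=3
[3] (2+8,3*2+1) = (10,7)

10,7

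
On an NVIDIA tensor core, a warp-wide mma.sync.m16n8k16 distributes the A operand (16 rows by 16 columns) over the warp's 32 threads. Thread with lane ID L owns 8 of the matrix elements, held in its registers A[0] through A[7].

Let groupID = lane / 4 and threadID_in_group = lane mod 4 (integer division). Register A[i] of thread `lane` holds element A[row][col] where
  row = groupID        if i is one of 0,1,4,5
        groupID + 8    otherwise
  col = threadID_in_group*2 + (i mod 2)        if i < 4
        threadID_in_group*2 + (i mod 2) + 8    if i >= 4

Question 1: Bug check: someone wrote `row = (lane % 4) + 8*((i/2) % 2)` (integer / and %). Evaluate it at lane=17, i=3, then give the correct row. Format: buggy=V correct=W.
buggy=9 correct=12

`(lane % 4) + 8*((i/2) % 2)`[17,3]⇒9
17: gr=4,th=1
[3] (4+8,1*2+1+0) = (12,3)
row: 9 vs 12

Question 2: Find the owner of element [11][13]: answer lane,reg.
14,7

r: 11->gid=3,r8=1  c: 13->c8=1,tid=2,i&1=1
L=3*4+2=14  i=1*4+1*2+1=7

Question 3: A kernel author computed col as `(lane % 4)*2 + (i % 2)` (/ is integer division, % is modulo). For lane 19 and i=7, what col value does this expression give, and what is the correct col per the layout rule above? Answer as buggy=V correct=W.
buggy=7 correct=15

`(lane % 4)*2 + (i % 2)`[19,7]->7
L=19->g=19>>2=4, t=19&3=3
[7]->row 4+8=12  col 3·2+1+8=15
col: 7 vs 15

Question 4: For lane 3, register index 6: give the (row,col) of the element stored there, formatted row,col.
lane 3->3/4=0, 3 mod 4=3
i=6  r:0+8->8  c:2·3+0+8->14

8,14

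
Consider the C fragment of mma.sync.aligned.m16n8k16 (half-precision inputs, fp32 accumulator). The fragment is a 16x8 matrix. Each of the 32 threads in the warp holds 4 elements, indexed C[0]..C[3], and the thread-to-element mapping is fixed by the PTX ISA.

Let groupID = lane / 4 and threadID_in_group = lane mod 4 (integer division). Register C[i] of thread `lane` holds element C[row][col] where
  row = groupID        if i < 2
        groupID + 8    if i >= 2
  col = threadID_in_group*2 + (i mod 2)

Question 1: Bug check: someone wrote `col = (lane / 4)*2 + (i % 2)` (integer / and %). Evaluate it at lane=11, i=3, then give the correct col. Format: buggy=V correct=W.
buggy=5 correct=7

`(lane / 4)*2 + (i % 2)`[11,3]->5
lane 11->11/4=2, 11 mod 4=3
i=3  r:2+8->10  c:2·3+1->7
col: 5 vs 7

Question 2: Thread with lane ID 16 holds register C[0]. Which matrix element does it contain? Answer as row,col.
4,0

L=16⇒gr=16>>2=4, th=16&3=0
[0]⇒row 4+0=4  col 0·2+0=0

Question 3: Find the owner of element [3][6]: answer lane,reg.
15,0

r: 3->gid=3,r8=0  c: 6->tid=3,i&1=0
L=3*4+3=15  i=0*2+0=0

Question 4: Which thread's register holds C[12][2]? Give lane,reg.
r:12=>grp=4,rB=1  c:2=>tig=1,lo=0
L=4*4+1=17  i=1*2+0=2

17,2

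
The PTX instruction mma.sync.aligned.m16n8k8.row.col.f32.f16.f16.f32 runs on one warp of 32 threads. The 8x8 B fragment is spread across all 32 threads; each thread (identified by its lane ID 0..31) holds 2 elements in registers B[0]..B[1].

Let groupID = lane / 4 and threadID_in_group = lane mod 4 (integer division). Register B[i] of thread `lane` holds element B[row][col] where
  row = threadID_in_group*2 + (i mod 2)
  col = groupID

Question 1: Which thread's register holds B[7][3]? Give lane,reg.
15,1

c=3⇒gr=3  r=7⇒th=3,odd=1
L=3*4+3=15  i=1=1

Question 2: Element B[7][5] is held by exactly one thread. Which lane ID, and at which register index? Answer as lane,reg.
23,1

c=5→G=5  r=7→T=3,p=1
L=5*4+3=23  i=1=1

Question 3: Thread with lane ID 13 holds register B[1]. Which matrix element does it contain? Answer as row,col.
3,3

lane 13: gr=3 (13/4), th=1 (13%4)
i=1: r=1*2+1=3, c=gr=3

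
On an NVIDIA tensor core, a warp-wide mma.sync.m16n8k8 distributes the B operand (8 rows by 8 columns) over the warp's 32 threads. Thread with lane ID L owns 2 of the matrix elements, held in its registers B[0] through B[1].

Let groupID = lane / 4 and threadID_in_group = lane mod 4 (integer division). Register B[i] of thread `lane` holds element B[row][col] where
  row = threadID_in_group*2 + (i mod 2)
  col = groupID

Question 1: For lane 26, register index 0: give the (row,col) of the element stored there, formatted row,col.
lane 26->26/4=6, 26 mod 4=2
i=0  r:2·2+0->4  c:6

4,6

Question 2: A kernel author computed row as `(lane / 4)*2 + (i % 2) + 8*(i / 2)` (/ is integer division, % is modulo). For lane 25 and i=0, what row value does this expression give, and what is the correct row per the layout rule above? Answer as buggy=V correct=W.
buggy=12 correct=2

`(lane / 4)*2 + (i % 2) + 8*(i / 2)`[25,0]->12
25: gid=6,tid=1
[0] (1*2+0,6) = (2,6)
row: 12 vs 2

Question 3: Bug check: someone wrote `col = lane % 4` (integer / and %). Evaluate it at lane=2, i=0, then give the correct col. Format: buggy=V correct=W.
buggy=2 correct=0

`lane % 4`[2,0]→2
lane 2→2/4=0, 2 mod 4=2
i=0  r:2·2+0→4  c:0
col: 2 vs 0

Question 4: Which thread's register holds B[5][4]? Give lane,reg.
c:4=>grp=4  r:5=>tig=2,lo=1
L=4*4+2=18  i=1=1

18,1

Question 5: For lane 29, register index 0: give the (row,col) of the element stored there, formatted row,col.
29: g=7,t=1
[0] (1*2+0,7) = (2,7)

2,7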